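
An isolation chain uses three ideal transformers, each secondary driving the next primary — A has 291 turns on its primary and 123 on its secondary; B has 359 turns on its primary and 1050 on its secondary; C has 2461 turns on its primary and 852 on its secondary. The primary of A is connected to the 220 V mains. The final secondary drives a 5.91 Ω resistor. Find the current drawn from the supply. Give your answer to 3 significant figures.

After A: V = 220.00 × 123/291 = 92.990 V.
After B: V = 92.990 × 1050/359 = 271.98 V.
After C: V = 271.98 × 852/2461 = 94.158 V.
I_load = 94.158/5.91 = 15.932 A, so P_out = 94.158 × 15.932 = 1500.1 W.
All ideal ⇒ P_in = P_out, so I_supply = 1500.1/220 = 6.82 A.

I_supply ≈ 6.82 A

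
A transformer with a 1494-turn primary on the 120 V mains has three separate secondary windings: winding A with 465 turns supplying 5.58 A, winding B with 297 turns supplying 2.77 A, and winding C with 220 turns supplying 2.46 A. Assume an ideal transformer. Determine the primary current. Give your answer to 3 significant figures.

I_p ≈ 2.65 A

V_A = 120 × 465/1494 = 37.349 V; V_B = 120 × 297/1494 = 23.855 V; V_C = 120 × 220/1494 = 17.671 V.
P_out = V_A I_A + V_B I_B + V_C I_C = 37.349×5.58 + 23.855×2.77 + 17.671×2.46 = 208.41 + 66.080 + 43.470 = 317.96 W.
Ideal ⇒ P_in = P_out, so I_p = P_out/V_p = 317.96/120 = 2.65 A.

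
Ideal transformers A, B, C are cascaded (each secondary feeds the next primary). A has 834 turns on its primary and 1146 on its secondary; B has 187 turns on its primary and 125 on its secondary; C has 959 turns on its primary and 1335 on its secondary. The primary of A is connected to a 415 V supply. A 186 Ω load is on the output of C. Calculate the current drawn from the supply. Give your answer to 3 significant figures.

I_supply ≈ 3.65 A

After A: V = 415.00 × 1146/834 = 570.25 V.
After B: V = 570.25 × 125/187 = 381.18 V.
After C: V = 381.18 × 1335/959 = 530.64 V.
I_load = 530.64/186 = 2.8529 A, so P_out = 530.64 × 2.8529 = 1513.8 W.
All ideal ⇒ P_in = P_out, so I_supply = 1513.8/415 = 3.65 A.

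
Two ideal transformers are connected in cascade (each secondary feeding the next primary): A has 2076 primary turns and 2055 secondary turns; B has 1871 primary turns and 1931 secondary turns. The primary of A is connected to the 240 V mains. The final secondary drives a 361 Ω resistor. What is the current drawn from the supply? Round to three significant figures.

I_supply ≈ 0.694 A

Secondary of A: V = 240.00 × 2055/2076 = 237.57 V.
Secondary of B: V = 237.57 × 1931/1871 = 245.19 V.
I_load = 245.19/361 = 0.67920 A, so P_out = 245.19 × 0.67920 = 166.53 W.
All ideal ⇒ P_in = P_out, so I_supply = 166.53/240 = 0.694 A.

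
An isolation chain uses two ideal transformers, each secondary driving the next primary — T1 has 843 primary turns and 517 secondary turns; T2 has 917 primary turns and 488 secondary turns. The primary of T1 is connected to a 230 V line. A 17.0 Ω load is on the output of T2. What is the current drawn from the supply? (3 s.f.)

After T1: V = 230.00 × 517/843 = 141.06 V.
After T2: V = 141.06 × 488/917 = 75.066 V.
I_load = 75.066/17.0 = 4.4156 A, so P_out = 75.066 × 4.4156 = 331.46 W.
All ideal ⇒ P_in = P_out, so I_supply = 331.46/230 = 1.44 A.

I_supply ≈ 1.44 A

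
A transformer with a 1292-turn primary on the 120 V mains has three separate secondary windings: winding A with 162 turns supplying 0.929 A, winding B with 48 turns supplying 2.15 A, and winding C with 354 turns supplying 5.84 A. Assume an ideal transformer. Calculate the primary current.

I_p ≈ 1.80 A

V_A = 120 × 162/1292 = 15.046 V; V_B = 120 × 48/1292 = 4.4582 V; V_C = 120 × 354/1292 = 32.879 V.
P_out = V_A I_A + V_B I_B + V_C I_C = 15.046×0.929 + 4.4582×2.15 + 32.879×5.84 = 13.978 + 9.5851 + 192.01 = 215.58 W.
Ideal ⇒ P_in = P_out, so I_p = P_out/V_p = 215.58/120 = 1.80 A.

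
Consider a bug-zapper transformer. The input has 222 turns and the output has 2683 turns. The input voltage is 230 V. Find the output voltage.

V_out/V_in = N_out/N_in, so V_out = 230 × 2683/222 = 2780 V.

V_out ≈ 2780 V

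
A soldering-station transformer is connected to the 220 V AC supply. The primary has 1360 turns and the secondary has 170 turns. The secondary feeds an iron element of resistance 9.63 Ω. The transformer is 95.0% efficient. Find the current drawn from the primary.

I_p ≈ 0.376 A

V_s = 220 × 170/1360 = 27.500 V.
I_s = V_s/R = 27.500/9.63 = 2.8557 A.
P_out = V_s I_s = 27.500 × 2.8557 = 78.531 W.
P_in = P_out/η = 78.531/0.950 = 82.664 W.
I_p = P_in/V_p = 82.664/220 = 0.376 A.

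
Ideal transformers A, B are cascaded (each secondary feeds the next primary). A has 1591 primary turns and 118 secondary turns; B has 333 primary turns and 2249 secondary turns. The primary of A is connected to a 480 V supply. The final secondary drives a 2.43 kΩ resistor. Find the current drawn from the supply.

I_supply ≈ 0.0496 A

After A: V = 480.00 × 118/1591 = 35.600 V.
After B: V = 35.600 × 2249/333 = 240.44 V.
I_load = 240.44/2430 = 0.098945 A, so P_out = 240.44 × 0.098945 = 23.790 W.
All ideal ⇒ P_in = P_out, so I_supply = 23.790/480 = 0.0496 A.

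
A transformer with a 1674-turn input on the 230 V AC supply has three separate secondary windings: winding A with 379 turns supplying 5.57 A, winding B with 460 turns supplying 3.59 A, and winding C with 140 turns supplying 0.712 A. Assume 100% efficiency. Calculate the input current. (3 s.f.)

V_A = 230 × 379/1674 = 52.073 V; V_B = 230 × 460/1674 = 63.202 V; V_C = 230 × 140/1674 = 19.235 V.
P_out = V_A I_A + V_B I_B + V_C I_C = 52.073×5.57 + 63.202×3.59 + 19.235×0.712 = 290.05 + 226.89 + 13.696 = 530.64 W.
Ideal ⇒ P_in = P_out, so I_in = P_out/V_in = 530.64/230 = 2.31 A.

I_in ≈ 2.31 A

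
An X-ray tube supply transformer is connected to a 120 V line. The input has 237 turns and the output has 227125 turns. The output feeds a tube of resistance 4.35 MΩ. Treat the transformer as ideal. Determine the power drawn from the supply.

P ≈ 3040 W

V_out = V_in × N_out/N_in = 120 × 227125/237 = 115000 V.
I_out = V_out/R = 115000/(4.35×10^6) = 0.026437 A.
I_in = I_out × N_out/N_in = 0.026437 × 227125/237 = 25.335 A.
P = V_in I_in = 120 × 25.335 = 3040 W.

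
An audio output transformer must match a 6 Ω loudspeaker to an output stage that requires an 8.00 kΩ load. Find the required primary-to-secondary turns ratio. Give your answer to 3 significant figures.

N_p/N_s ≈ 36.5

Z_p/Z_s = (N_p/N_s)², so N_p/N_s = √(8000/6) = √1330 = 36.5.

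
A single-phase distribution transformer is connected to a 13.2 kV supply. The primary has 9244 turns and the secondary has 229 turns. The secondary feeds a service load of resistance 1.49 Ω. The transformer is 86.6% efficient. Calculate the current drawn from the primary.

I_p ≈ 6.28 A

V_s = 13200 × 229/9244 = 327.00 V.
I_s = V_s/R = 327.00/1.49 = 219.46 A.
P_out = V_s I_s = 327.00 × 219.46 = 71765 W.
P_in = P_out/η = 71765/0.866 = 82870 W.
I_p = P_in/V_p = 82870/13200 = 6.28 A.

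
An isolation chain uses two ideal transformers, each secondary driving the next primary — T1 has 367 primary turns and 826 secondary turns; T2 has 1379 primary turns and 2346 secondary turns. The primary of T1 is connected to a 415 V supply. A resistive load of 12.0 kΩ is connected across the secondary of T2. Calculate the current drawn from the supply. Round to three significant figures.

After T1: V = 415.00 × 826/367 = 934.03 V.
After T2: V = 934.03 × 2346/1379 = 1589.0 V.
I_load = 1589.0/12000 = 0.13242 A, so P_out = 1589.0 × 0.13242 = 210.41 W.
All ideal ⇒ P_in = P_out, so I_supply = 210.41/415 = 0.507 A.

I_supply ≈ 0.507 A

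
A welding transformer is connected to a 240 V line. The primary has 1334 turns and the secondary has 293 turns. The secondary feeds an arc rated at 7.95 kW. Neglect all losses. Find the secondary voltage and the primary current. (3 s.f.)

V_s = V_p × N_s/N_p = 240 × 293/1334 = 52.714 V.
I_s = P/V_s = 7950/52.714 = 150.81 A.
I_p = I_s × N_s/N_p = 150.81 × 293/1334 = 33.1 A.

V_s ≈ 52.7 V, I_p ≈ 33.1 A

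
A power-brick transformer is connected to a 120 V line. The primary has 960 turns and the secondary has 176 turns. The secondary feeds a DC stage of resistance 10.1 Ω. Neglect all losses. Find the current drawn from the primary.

V_s = V_p × N_s/N_p = 120 × 176/960 = 22.000 V.
I_s = V_s/R = 22.000/10.1 = 2.1782 A.
For an ideal transformer I_p N_p = I_s N_s, so I_p = 2.1782 × 176/960 = 0.399 A.

I_p ≈ 0.399 A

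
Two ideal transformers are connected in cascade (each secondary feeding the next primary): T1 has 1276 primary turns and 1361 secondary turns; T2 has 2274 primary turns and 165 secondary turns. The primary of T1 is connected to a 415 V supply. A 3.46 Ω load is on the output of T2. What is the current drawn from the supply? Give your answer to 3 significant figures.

After T1: V = 415.00 × 1361/1276 = 442.64 V.
After T2: V = 442.64 × 165/2274 = 32.118 V.
I_load = 32.118/3.46 = 9.2827 A, so P_out = 32.118 × 9.2827 = 298.14 W.
All ideal ⇒ P_in = P_out, so I_supply = 298.14/415 = 0.718 A.

I_supply ≈ 0.718 A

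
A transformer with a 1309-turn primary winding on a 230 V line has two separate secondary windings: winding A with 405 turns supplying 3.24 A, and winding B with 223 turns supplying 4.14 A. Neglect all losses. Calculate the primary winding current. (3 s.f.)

I_p ≈ 1.71 A

V_A = 230 × 405/1309 = 71.161 V; V_B = 230 × 223/1309 = 39.183 V.
P_out = V_A I_A + V_B I_B = 71.161×3.24 + 39.183×4.14 = 230.56 + 162.22 = 392.78 W.
Ideal ⇒ P_in = P_out, so I_p = P_out/V_p = 392.78/230 = 1.71 A.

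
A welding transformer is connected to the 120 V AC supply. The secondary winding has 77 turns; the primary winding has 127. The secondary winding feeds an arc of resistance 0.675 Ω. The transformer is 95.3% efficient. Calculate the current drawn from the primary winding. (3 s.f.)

I_p ≈ 68.6 A

V_s = 120 × 77/127 = 72.756 V.
I_s = V_s/R = 72.756/0.675 = 107.79 A.
P_out = V_s I_s = 72.756 × 107.79 = 7842.1 W.
P_in = P_out/η = 7842.1/0.953 = 8228.9 W.
I_p = P_in/V_p = 8228.9/120 = 68.6 A.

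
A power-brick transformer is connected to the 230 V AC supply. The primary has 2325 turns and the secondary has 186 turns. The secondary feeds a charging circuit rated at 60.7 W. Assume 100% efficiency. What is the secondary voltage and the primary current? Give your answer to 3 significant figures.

V_s ≈ 18.4 V, I_p ≈ 0.264 A

V_s = V_p × N_s/N_p = 230 × 186/2325 = 18.400 V.
I_s = P/V_s = 60.7/18.400 = 3.2989 A.
I_p = I_s × N_s/N_p = 3.2989 × 186/2325 = 0.264 A.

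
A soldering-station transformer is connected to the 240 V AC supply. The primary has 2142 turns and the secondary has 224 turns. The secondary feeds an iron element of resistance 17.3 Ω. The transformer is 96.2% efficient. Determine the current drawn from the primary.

V_s = 240 × 224/2142 = 25.098 V.
I_s = V_s/R = 25.098/17.3 = 1.4508 A.
P_out = V_s I_s = 25.098 × 1.4508 = 36.411 W.
P_in = P_out/η = 36.411/0.962 = 37.849 W.
I_p = P_in/V_p = 37.849/240 = 0.158 A.

I_p ≈ 0.158 A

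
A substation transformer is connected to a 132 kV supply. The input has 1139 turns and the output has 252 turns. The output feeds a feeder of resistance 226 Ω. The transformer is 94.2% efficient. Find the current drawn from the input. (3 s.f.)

I_in ≈ 30.4 A

V_out = 132000 × 252/1139 = 29205 V.
I_out = V_out/R = 29205/226 = 129.22 A.
P_out = V_out I_out = 29205 × 129.22 = 3.7739×10^6 W.
P_in = P_out/η = 3.7739×10^6/0.942 = 4.0063×10^6 W.
I_in = P_in/V_in = 4.0063×10^6/132000 = 30.4 A.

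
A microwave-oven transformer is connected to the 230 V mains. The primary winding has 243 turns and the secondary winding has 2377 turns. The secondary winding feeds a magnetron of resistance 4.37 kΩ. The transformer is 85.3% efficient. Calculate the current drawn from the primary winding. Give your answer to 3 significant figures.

V_s = 230 × 2377/243 = 2249.8 V.
I_s = V_s/R = 2249.8/4370 = 0.51484 A.
P_out = V_s I_s = 2249.8 × 0.51484 = 1158.3 W.
P_in = P_out/η = 1158.3/0.853 = 1357.9 W.
I_p = P_in/V_p = 1357.9/230 = 5.90 A.

I_p ≈ 5.90 A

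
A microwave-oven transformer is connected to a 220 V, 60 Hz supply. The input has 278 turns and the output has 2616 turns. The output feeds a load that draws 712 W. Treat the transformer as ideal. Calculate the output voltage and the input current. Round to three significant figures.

V_out = V_in × N_out/N_in = 220 × 2616/278 = 2070.2 V.
I_out = P/V_out = 712/2070.2 = 0.34393 A.
I_in = I_out × N_out/N_in = 0.34393 × 2616/278 = 3.24 A.

V_out ≈ 2070 V, I_in ≈ 3.24 A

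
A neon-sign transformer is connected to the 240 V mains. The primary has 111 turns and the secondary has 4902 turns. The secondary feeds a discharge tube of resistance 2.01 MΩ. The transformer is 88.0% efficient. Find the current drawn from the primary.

I_p ≈ 0.265 A

V_s = 240 × 4902/111 = 10599 V.
I_s = V_s/R = 10599/(2.01×10^6) = 0.0052731 A.
P_out = V_s I_s = 10599 × 0.0052731 = 55.889 W.
P_in = P_out/η = 55.889/0.880 = 63.510 W.
I_p = P_in/V_p = 63.510/240 = 0.265 A.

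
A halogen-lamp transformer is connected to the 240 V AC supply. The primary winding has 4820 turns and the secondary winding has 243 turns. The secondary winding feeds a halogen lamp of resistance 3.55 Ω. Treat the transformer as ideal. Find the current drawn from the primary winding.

V_s = V_p × N_s/N_p = 240 × 243/4820 = 12.100 V.
I_s = V_s/R = 12.100/3.55 = 3.4083 A.
For an ideal transformer I_p N_p = I_s N_s, so I_p = 3.4083 × 243/4820 = 0.172 A.

I_p ≈ 0.172 A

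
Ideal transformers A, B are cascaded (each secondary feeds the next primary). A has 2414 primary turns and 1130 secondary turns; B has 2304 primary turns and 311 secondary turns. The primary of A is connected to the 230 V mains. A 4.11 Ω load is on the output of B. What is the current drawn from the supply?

After A: V = 230.00 × 1130/2414 = 107.66 V.
After B: V = 107.66 × 311/2304 = 14.533 V.
I_load = 14.533/4.11 = 3.5359 A, so P_out = 14.533 × 3.5359 = 51.387 W.
All ideal ⇒ P_in = P_out, so I_supply = 51.387/230 = 0.223 A.

I_supply ≈ 0.223 A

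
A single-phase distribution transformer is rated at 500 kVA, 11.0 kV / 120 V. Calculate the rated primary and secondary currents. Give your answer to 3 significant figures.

I_p = S/V_p = 500000/11000 = 45.5 A.
I_s = S/V_s = 500000/120 = 4170 A.

I_p ≈ 45.5 A, I_s ≈ 4170 A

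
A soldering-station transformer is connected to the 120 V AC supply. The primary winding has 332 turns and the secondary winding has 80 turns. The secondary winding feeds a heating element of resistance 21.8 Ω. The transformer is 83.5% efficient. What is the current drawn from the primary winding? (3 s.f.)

V_s = 120 × 80/332 = 28.916 V.
I_s = V_s/R = 28.916/21.8 = 1.3264 A.
P_out = V_s I_s = 28.916 × 1.3264 = 38.354 W.
P_in = P_out/η = 38.354/0.835 = 45.933 W.
I_p = P_in/V_p = 45.933/120 = 0.383 A.

I_p ≈ 0.383 A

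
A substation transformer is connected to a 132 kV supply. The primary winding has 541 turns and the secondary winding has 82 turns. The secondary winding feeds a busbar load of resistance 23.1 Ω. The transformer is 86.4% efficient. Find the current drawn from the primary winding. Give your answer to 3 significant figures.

I_p ≈ 152 A

V_s = 132000 × 82/541 = 20007 V.
I_s = V_s/R = 20007/23.1 = 866.12 A.
P_out = V_s I_s = 20007 × 866.12 = 1.7329×10^7 W.
P_in = P_out/η = 1.7329×10^7/0.864 = 2.0057×10^7 W.
I_p = P_in/V_p = 2.0057×10^7/132000 = 152 A.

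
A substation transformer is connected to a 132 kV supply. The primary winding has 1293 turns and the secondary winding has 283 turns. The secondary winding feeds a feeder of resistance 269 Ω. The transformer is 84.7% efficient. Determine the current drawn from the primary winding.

V_s = 132000 × 283/1293 = 28891 V.
I_s = V_s/R = 28891/269 = 107.40 A.
P_out = V_s I_s = 28891 × 107.40 = 3.1029×10^6 W.
P_in = P_out/η = 3.1029×10^6/0.847 = 3.6634×10^6 W.
I_p = P_in/V_p = 3.6634×10^6/132000 = 27.8 A.

I_p ≈ 27.8 A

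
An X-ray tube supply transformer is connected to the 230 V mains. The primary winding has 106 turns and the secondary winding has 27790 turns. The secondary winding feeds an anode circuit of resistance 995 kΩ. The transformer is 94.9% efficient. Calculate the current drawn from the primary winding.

V_s = 230 × 27790/106 = 60299 V.
I_s = V_s/R = 60299/995000 = 0.060602 A.
P_out = V_s I_s = 60299 × 0.060602 = 3654.2 W.
P_in = P_out/η = 3654.2/0.949 = 3850.6 W.
I_p = P_in/V_p = 3850.6/230 = 16.7 A.

I_p ≈ 16.7 A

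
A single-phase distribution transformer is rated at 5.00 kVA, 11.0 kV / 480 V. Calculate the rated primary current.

I_p ≈ 0.455 A

I_p = S/V_p = 5000/11000 = 0.455 A.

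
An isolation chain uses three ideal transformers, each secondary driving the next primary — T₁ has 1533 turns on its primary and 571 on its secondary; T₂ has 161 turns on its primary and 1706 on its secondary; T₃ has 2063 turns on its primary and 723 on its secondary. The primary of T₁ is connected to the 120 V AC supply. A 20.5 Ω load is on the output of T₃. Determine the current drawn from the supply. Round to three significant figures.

I_supply ≈ 11.2 A

Secondary of T₁: V = 120.00 × 571/1533 = 44.697 V.
Secondary of T₂: V = 44.697 × 1706/161 = 473.62 V.
Secondary of T₃: V = 473.62 × 723/2063 = 165.98 V.
I_load = 165.98/20.5 = 8.0968 A, so P_out = 165.98 × 8.0968 = 1343.9 W.
All ideal ⇒ P_in = P_out, so I_supply = 1343.9/120 = 11.2 A.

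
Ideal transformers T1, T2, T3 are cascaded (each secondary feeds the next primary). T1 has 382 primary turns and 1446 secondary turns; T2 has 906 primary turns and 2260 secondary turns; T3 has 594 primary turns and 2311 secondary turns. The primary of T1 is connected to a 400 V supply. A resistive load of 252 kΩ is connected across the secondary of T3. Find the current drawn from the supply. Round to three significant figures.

I_supply ≈ 2.14 A

After T1: V = 400.00 × 1446/382 = 1514.1 V.
After T2: V = 1514.1 × 2260/906 = 3777.0 V.
After T3: V = 3777.0 × 2311/594 = 14695 V.
I_load = 14695/252000 = 0.058312 A, so P_out = 14695 × 0.058312 = 856.87 W.
All ideal ⇒ P_in = P_out, so I_supply = 856.87/400 = 2.14 A.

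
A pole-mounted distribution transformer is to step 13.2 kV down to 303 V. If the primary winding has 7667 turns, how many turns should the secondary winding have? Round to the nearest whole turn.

N_s/N_p = V_s/V_p, so N_s = 7667 × 303/13200 = 176.0 ≈ 176 turns.

N_s = 176 turns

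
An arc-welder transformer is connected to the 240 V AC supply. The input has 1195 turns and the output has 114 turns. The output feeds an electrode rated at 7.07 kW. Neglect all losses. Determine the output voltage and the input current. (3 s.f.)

V_out ≈ 22.9 V, I_in ≈ 29.5 A

V_out = V_in × N_out/N_in = 240 × 114/1195 = 22.895 V.
I_out = P/V_out = 7070/22.895 = 308.80 A.
I_in = I_out × N_out/N_in = 308.80 × 114/1195 = 29.5 A.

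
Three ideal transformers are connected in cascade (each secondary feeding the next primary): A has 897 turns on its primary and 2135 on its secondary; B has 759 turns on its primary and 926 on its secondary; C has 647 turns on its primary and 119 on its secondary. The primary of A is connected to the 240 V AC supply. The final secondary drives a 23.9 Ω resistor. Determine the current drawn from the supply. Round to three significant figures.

I_supply ≈ 2.86 A

After A: V = 240.00 × 2135/897 = 571.24 V.
After B: V = 571.24 × 926/759 = 696.92 V.
After C: V = 696.92 × 119/647 = 128.18 V.
I_load = 128.18/23.9 = 5.3633 A, so P_out = 128.18 × 5.3633 = 687.48 W.
All ideal ⇒ P_in = P_out, so I_supply = 687.48/240 = 2.86 A.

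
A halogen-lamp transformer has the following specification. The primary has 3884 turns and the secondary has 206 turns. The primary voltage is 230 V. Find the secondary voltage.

V_s ≈ 12.2 V

V_s/V_p = N_s/N_p, so V_s = 230 × 206/3884 = 12.2 V.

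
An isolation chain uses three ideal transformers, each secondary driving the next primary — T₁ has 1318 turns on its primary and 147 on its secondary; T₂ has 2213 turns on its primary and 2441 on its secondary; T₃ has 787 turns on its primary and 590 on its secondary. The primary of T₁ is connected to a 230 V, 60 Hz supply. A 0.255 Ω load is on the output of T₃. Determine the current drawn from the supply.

Secondary of T₁: V = 230.00 × 147/1318 = 25.653 V.
Secondary of T₂: V = 25.653 × 2441/2213 = 28.295 V.
Secondary of T₃: V = 28.295 × 590/787 = 21.213 V.
I_load = 21.213/0.255 = 83.187 A, so P_out = 21.213 × 83.187 = 1764.6 W.
All ideal ⇒ P_in = P_out, so I_supply = 1764.6/230 = 7.67 A.

I_supply ≈ 7.67 A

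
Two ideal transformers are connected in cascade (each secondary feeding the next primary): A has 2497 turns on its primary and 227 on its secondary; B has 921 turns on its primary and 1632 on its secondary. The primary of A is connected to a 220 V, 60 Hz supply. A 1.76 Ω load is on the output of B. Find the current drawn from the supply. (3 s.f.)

I_supply ≈ 3.24 A

Secondary of A: V = 220.00 × 227/2497 = 20.000 V.
Secondary of B: V = 20.000 × 1632/921 = 35.440 V.
I_load = 35.440/1.76 = 20.136 A, so P_out = 35.440 × 20.136 = 713.62 W.
All ideal ⇒ P_in = P_out, so I_supply = 713.62/220 = 3.24 A.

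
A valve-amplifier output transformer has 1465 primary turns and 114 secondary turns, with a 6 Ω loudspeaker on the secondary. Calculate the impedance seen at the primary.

Z_p ≈ 991 Ω

Z_p = (N_p/N_s)² × Z_s = (1465/114)² × 6 = 991 Ω.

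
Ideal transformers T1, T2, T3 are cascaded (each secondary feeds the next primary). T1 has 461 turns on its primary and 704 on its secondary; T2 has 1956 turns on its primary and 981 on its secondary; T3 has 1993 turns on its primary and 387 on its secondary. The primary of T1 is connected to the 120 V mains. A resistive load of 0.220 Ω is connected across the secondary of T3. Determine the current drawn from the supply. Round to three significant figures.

Secondary of T1: V = 120.00 × 704/461 = 183.25 V.
Secondary of T2: V = 183.25 × 981/1956 = 91.908 V.
Secondary of T3: V = 91.908 × 387/1993 = 17.847 V.
I_load = 17.847/0.220 = 81.121 A, so P_out = 17.847 × 81.121 = 1447.7 W.
All ideal ⇒ P_in = P_out, so I_supply = 1447.7/120 = 12.1 A.

I_supply ≈ 12.1 A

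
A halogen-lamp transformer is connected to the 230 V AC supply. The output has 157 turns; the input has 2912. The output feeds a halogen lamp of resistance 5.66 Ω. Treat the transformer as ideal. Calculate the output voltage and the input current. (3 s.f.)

V_out ≈ 12.4 V, I_in ≈ 0.118 A

V_out = V_in × N_out/N_in = 230 × 157/2912 = 12.400 V.
I_out = V_out/R = 12.400/5.66 = 2.1909 A.
I_in = I_out × N_out/N_in = 2.1909 × 157/2912 = 0.118 A.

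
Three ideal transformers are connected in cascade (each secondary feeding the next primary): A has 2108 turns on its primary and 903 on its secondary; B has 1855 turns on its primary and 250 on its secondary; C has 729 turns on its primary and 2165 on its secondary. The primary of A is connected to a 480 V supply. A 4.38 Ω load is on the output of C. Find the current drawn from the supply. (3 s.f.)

Secondary of A: V = 480.00 × 903/2108 = 205.62 V.
Secondary of B: V = 205.62 × 250/1855 = 27.711 V.
Secondary of C: V = 27.711 × 2165/729 = 82.297 V.
I_load = 82.297/4.38 = 18.789 A, so P_out = 82.297 × 18.789 = 1546.3 W.
All ideal ⇒ P_in = P_out, so I_supply = 1546.3/480 = 3.22 A.

I_supply ≈ 3.22 A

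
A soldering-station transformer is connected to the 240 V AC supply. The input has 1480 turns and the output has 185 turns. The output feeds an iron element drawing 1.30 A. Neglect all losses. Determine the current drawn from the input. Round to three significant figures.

I_in ≈ 0.163 A

For an ideal transformer I_in N_in = I_out N_out, so I_in = 1.30 × 185/1480 = 0.163 A.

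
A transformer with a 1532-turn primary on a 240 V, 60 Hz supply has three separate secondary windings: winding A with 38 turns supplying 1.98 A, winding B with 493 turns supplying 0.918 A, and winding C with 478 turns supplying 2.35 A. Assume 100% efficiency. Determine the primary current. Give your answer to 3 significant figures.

V_A = 240 × 38/1532 = 5.9530 V; V_B = 240 × 493/1532 = 77.232 V; V_C = 240 × 478/1532 = 74.883 V.
P_out = V_A I_A + V_B I_B + V_C I_C = 5.9530×1.98 + 77.232×0.918 + 74.883×2.35 = 11.787 + 70.899 + 175.97 = 258.66 W.
Ideal ⇒ P_in = P_out, so I_p = P_out/V_p = 258.66/240 = 1.08 A.

I_p ≈ 1.08 A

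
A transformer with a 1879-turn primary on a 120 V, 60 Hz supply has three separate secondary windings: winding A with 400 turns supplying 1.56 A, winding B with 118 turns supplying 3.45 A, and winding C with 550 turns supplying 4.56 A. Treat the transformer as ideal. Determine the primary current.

I_p ≈ 1.88 A

V_A = 120 × 400/1879 = 25.546 V; V_B = 120 × 118/1879 = 7.5359 V; V_C = 120 × 550/1879 = 35.125 V.
P_out = V_A I_A + V_B I_B + V_C I_C = 25.546×1.56 + 7.5359×3.45 + 35.125×4.56 = 39.851 + 25.999 + 160.17 = 226.02 W.
Ideal ⇒ P_in = P_out, so I_p = P_out/V_p = 226.02/120 = 1.88 A.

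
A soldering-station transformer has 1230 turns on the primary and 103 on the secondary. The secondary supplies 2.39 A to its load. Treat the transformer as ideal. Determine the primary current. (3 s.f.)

For an ideal transformer I_p/I_s = N_s/N_p, so I_p = 2.39 × 103/1230 = 0.200 A.

I_p ≈ 0.200 A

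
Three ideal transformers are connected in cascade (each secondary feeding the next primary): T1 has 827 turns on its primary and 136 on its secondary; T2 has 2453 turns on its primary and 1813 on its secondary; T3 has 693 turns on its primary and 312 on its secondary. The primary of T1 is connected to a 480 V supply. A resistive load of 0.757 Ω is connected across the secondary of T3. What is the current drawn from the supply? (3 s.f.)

I_supply ≈ 1.90 A

After T1: V = 480.00 × 136/827 = 78.936 V.
After T2: V = 78.936 × 1813/2453 = 58.341 V.
After T3: V = 58.341 × 312/693 = 26.266 V.
I_load = 26.266/0.757 = 34.698 A, so P_out = 26.266 × 34.698 = 911.37 W.
All ideal ⇒ P_in = P_out, so I_supply = 911.37/480 = 1.90 A.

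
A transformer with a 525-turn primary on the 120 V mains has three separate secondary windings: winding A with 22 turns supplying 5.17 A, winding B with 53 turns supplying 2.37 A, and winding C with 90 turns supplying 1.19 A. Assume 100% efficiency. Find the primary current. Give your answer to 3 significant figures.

V_A = 120 × 22/525 = 5.0286 V; V_B = 120 × 53/525 = 12.114 V; V_C = 120 × 90/525 = 20.571 V.
P_out = V_A I_A + V_B I_B + V_C I_C = 5.0286×5.17 + 12.114×2.37 + 20.571×1.19 = 25.998 + 28.711 + 24.480 = 79.189 W.
Ideal ⇒ P_in = P_out, so I_p = P_out/V_p = 79.189/120 = 0.660 A.

I_p ≈ 0.660 A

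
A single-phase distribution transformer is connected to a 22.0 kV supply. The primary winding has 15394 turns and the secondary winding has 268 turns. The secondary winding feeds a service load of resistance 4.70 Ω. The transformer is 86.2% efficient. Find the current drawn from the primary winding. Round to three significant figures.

V_s = 22000 × 268/15394 = 383.01 V.
I_s = V_s/R = 383.01/4.70 = 81.491 A.
P_out = V_s I_s = 383.01 × 81.491 = 31211 W.
P_in = P_out/η = 31211/0.862 = 36208 W.
I_p = P_in/V_p = 36208/22000 = 1.65 A.

I_p ≈ 1.65 A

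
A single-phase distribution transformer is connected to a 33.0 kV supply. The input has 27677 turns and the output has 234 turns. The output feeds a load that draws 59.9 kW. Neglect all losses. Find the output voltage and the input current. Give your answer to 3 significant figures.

V_out ≈ 279 V, I_in ≈ 1.82 A

V_out = V_in × N_out/N_in = 33000 × 234/27677 = 279.00 V.
I_out = P/V_out = 59900/279.00 = 214.69 A.
I_in = I_out × N_out/N_in = 214.69 × 234/27677 = 1.82 A.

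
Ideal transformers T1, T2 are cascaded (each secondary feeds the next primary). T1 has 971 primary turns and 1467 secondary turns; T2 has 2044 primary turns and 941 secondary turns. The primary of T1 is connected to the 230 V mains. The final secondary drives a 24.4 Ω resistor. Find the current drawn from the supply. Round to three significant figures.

I_supply ≈ 4.56 A

Secondary of T1: V = 230.00 × 1467/971 = 347.49 V.
Secondary of T2: V = 347.49 × 941/2044 = 159.97 V.
I_load = 159.97/24.4 = 6.5563 A, so P_out = 159.97 × 6.5563 = 1048.8 W.
All ideal ⇒ P_in = P_out, so I_supply = 1048.8/230 = 4.56 A.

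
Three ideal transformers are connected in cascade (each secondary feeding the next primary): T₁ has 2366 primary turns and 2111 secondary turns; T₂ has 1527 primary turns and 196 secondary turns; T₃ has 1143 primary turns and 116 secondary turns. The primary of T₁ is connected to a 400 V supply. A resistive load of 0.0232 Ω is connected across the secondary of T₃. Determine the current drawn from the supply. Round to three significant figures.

I_supply ≈ 2.33 A

After T₁: V = 400.00 × 2111/2366 = 356.89 V.
After T₂: V = 356.89 × 196/1527 = 45.809 V.
After T₃: V = 45.809 × 116/1143 = 4.6490 V.
I_load = 4.6490/0.0232 = 200.39 A, so P_out = 4.6490 × 200.39 = 931.62 W.
All ideal ⇒ P_in = P_out, so I_supply = 931.62/400 = 2.33 A.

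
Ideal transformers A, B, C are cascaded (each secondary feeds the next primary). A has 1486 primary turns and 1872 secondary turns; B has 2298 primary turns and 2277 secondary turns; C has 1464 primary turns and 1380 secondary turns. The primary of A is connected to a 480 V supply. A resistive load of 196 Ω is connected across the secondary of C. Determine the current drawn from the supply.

I_supply ≈ 3.39 A

Secondary of A: V = 480.00 × 1872/1486 = 604.68 V.
Secondary of B: V = 604.68 × 2277/2298 = 599.16 V.
Secondary of C: V = 599.16 × 1380/1464 = 564.78 V.
I_load = 564.78/196 = 2.8815 A, so P_out = 564.78 × 2.8815 = 1627.4 W.
All ideal ⇒ P_in = P_out, so I_supply = 1627.4/480 = 3.39 A.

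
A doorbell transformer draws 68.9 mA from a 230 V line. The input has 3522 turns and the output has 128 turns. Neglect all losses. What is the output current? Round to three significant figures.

I_out/I_in = N_in/N_out, so I_out = 0.0689 × 3522/128 = 1.90 A.

I_out ≈ 1.90 A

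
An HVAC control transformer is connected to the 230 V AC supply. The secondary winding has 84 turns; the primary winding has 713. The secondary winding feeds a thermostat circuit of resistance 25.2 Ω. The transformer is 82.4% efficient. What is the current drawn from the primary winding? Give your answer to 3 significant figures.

I_p ≈ 0.154 A

V_s = 230 × 84/713 = 27.097 V.
I_s = V_s/R = 27.097/25.2 = 1.0753 A.
P_out = V_s I_s = 27.097 × 1.0753 = 29.136 W.
P_in = P_out/η = 29.136/0.824 = 35.360 W.
I_p = P_in/V_p = 35.360/230 = 0.154 A.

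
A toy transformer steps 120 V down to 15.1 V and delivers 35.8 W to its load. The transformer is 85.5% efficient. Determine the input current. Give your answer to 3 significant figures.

P_in = P_out/η = 35.8/0.855 = 41.871 W.
I_in = P_in/V_in = 41.871/120 = 0.349 A.

I_in ≈ 0.349 A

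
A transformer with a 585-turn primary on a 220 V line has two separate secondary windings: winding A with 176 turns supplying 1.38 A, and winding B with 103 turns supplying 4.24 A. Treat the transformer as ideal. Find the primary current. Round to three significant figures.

I_p ≈ 1.16 A

V_A = 220 × 176/585 = 66.188 V; V_B = 220 × 103/585 = 38.735 V.
P_out = V_A I_A + V_B I_B = 66.188×1.38 + 38.735×4.24 = 91.339 + 164.24 = 255.58 W.
Ideal ⇒ P_in = P_out, so I_p = P_out/V_p = 255.58/220 = 1.16 A.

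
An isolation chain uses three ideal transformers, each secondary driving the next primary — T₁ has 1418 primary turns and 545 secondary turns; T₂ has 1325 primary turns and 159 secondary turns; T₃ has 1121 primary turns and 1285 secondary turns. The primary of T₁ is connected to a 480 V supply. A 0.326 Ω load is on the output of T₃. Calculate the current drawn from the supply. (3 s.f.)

After T₁: V = 480.00 × 545/1418 = 184.49 V.
After T₂: V = 184.49 × 159/1325 = 22.138 V.
After T₃: V = 22.138 × 1285/1121 = 25.377 V.
I_load = 25.377/0.326 = 77.844 A, so P_out = 25.377 × 77.844 = 1975.4 W.
All ideal ⇒ P_in = P_out, so I_supply = 1975.4/480 = 4.12 A.

I_supply ≈ 4.12 A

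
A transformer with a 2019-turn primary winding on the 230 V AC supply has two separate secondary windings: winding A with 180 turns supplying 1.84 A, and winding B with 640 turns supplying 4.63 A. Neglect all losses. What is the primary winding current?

I_p ≈ 1.63 A

V_A = 230 × 180/2019 = 20.505 V; V_B = 230 × 640/2019 = 72.907 V.
P_out = V_A I_A + V_B I_B = 20.505×1.84 + 72.907×4.63 = 37.730 + 337.56 = 375.29 W.
Ideal ⇒ P_in = P_out, so I_p = P_out/V_p = 375.29/230 = 1.63 A.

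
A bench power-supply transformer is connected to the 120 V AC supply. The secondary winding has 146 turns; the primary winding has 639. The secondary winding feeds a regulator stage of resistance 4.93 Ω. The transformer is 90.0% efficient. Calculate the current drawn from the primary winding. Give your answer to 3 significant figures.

I_p ≈ 1.41 A

V_s = 120 × 146/639 = 27.418 V.
I_s = V_s/R = 27.418/4.93 = 5.5614 A.
P_out = V_s I_s = 27.418 × 5.5614 = 152.48 W.
P_in = P_out/η = 152.48/0.900 = 169.42 W.
I_p = P_in/V_p = 169.42/120 = 1.41 A.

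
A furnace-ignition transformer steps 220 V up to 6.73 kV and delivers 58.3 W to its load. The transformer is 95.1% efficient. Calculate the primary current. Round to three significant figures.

P_in = P_out/η = 58.3/0.951 = 61.304 W.
I_p = P_in/V_p = 61.304/220 = 0.279 A.

I_p ≈ 0.279 A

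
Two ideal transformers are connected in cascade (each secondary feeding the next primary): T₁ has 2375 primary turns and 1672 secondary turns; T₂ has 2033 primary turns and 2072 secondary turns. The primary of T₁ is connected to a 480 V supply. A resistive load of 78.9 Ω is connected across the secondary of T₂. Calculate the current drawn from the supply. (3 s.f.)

I_supply ≈ 3.13 A

After T₁: V = 480.00 × 1672/2375 = 337.92 V.
After T₂: V = 337.92 × 2072/2033 = 344.40 V.
I_load = 344.40/78.9 = 4.3651 A, so P_out = 344.40 × 4.3651 = 1503.3 W.
All ideal ⇒ P_in = P_out, so I_supply = 1503.3/480 = 3.13 A.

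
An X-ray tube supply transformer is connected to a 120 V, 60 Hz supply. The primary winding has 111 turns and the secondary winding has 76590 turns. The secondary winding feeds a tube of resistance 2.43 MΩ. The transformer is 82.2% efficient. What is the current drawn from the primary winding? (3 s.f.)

V_s = 120 × 76590/111 = 82800 V.
I_s = V_s/R = 82800/(2.43×10^6) = 0.034074 A.
P_out = V_s I_s = 82800 × 0.034074 = 2821.3 W.
P_in = P_out/η = 2821.3/0.822 = 3432.3 W.
I_p = P_in/V_p = 3432.3/120 = 28.6 A.

I_p ≈ 28.6 A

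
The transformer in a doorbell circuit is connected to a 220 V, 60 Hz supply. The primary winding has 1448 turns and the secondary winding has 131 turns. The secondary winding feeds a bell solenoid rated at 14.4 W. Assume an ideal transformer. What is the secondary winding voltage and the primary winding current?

V_s ≈ 19.9 V, I_p ≈ 0.0655 A

V_s = V_p × N_s/N_p = 220 × 131/1448 = 19.903 V.
I_s = P/V_s = 14.4/19.903 = 0.72350 A.
I_p = I_s × N_s/N_p = 0.72350 × 131/1448 = 0.0655 A.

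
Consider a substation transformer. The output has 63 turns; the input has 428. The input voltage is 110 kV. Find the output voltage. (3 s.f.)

V_out/V_in = N_out/N_in, so V_out = 110000 × 63/428 = 16200 V.

V_out ≈ 16200 V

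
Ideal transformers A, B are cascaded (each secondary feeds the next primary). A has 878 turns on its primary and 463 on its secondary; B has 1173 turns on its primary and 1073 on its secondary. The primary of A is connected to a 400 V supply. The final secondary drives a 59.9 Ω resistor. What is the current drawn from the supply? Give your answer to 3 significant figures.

Secondary of A: V = 400.00 × 463/878 = 210.93 V.
Secondary of B: V = 210.93 × 1073/1173 = 192.95 V.
I_load = 192.95/59.9 = 3.2212 A, so P_out = 192.95 × 3.2212 = 621.54 W.
All ideal ⇒ P_in = P_out, so I_supply = 621.54/400 = 1.55 A.

I_supply ≈ 1.55 A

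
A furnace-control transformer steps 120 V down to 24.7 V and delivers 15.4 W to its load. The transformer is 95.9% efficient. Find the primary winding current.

I_p ≈ 0.134 A

P_in = P_out/η = 15.4/0.959 = 16.058 W.
I_p = P_in/V_p = 16.058/120 = 0.134 A.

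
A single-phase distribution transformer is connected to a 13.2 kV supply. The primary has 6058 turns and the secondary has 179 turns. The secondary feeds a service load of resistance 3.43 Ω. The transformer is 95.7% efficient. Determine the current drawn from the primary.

I_p ≈ 3.51 A

V_s = 13200 × 179/6058 = 390.03 V.
I_s = V_s/R = 390.03/3.43 = 113.71 A.
P_out = V_s I_s = 390.03 × 113.71 = 44351 W.
P_in = P_out/η = 44351/0.957 = 46344 W.
I_p = P_in/V_p = 46344/13200 = 3.51 A.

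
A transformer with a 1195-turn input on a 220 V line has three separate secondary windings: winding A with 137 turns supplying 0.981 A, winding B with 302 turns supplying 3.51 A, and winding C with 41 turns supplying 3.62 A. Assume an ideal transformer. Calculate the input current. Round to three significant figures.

I_in ≈ 1.12 A

V_A = 220 × 137/1195 = 25.222 V; V_B = 220 × 302/1195 = 55.598 V; V_C = 220 × 41/1195 = 7.5481 V.
P_out = V_A I_A + V_B I_B + V_C I_C = 25.222×0.981 + 55.598×3.51 + 7.5481×3.62 = 24.743 + 195.15 + 27.324 = 247.22 W.
Ideal ⇒ P_in = P_out, so I_in = P_out/V_in = 247.22/220 = 1.12 A.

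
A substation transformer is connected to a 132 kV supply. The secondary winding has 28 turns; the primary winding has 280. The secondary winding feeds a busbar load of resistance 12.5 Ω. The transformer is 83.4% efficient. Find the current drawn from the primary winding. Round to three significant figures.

I_p ≈ 127 A

V_s = 132000 × 28/280 = 13200 V.
I_s = V_s/R = 13200/12.5 = 1056.0 A.
P_out = V_s I_s = 13200 × 1056.0 = 1.3939×10^7 W.
P_in = P_out/η = 1.3939×10^7/0.834 = 1.6714×10^7 W.
I_p = P_in/V_p = 1.6714×10^7/132000 = 127 A.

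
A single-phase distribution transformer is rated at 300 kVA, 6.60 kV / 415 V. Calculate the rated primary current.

I_p = S/V_p = 300000/6600 = 45.5 A.

I_p ≈ 45.5 A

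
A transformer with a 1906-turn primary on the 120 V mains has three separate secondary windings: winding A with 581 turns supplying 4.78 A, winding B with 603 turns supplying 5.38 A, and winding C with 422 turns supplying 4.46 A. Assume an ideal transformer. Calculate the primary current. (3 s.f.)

V_A = 120 × 581/1906 = 36.579 V; V_B = 120 × 603/1906 = 37.964 V; V_C = 120 × 422/1906 = 26.569 V.
P_out = V_A I_A + V_B I_B + V_C I_C = 36.579×4.78 + 37.964×5.38 + 26.569×4.46 = 174.85 + 204.25 + 118.50 = 497.59 W.
Ideal ⇒ P_in = P_out, so I_p = P_out/V_p = 497.59/120 = 4.15 A.

I_p ≈ 4.15 A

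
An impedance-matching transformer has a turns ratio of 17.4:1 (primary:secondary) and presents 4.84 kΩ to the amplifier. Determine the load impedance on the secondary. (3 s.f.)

Z_s ≈ 16.0 Ω

Z_s = Z_p/(N_p/N_s)² = 4840/17.4² = 16.0 Ω.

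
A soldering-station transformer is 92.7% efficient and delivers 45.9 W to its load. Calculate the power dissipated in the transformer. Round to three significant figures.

P_loss ≈ 3.61 W

P_in = P_out/η = 45.9/0.927 = 49.5146 W.
P_loss = P_in − P_out = 49.5146 − 45.9 = 3.61 W.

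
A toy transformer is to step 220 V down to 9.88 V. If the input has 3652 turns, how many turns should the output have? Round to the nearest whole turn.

N_out = 164 turns

N_out/N_in = V_out/V_in, so N_out = 3652 × 9.88/220 = 164.0 ≈ 164 turns.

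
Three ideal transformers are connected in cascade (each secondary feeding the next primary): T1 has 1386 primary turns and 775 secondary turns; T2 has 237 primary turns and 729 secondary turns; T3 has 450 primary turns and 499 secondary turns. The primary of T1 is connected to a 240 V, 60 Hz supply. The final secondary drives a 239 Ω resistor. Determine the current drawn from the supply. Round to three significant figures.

I_supply ≈ 3.65 A

After T1: V = 240.00 × 775/1386 = 134.20 V.
After T2: V = 134.20 × 729/237 = 412.79 V.
After T3: V = 412.79 × 499/450 = 457.74 V.
I_load = 457.74/239 = 1.9152 A, so P_out = 457.74 × 1.9152 = 876.67 W.
All ideal ⇒ P_in = P_out, so I_supply = 876.67/240 = 3.65 A.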